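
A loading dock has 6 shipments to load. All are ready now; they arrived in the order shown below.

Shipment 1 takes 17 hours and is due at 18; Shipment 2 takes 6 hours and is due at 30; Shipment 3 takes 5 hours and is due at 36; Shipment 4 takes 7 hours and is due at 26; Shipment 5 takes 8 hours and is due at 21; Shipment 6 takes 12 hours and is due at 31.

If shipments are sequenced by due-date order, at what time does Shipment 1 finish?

17

EDD (increasing due date): Shipment 1 Shipment 5 Shipment 4 Shipment 2 Shipment 6 Shipment 3.
Shipment 1: 0→17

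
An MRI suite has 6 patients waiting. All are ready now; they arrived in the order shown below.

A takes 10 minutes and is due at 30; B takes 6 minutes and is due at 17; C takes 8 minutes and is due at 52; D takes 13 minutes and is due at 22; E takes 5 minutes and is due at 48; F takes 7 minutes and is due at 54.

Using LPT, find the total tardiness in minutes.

28

LPT (decreasing processing time): D A C F B E.
D: 0→13, due 22, tardiness 0
A: 13→23, due 30, tardiness 0
C: 23→31, due 52, tardiness 0
F: 31→38, due 54, tardiness 0
B: 38→44, due 17, tardiness 27
E: 44→49, due 48, tardiness 1
Sum = 0+0+0+0+27+1 = 28.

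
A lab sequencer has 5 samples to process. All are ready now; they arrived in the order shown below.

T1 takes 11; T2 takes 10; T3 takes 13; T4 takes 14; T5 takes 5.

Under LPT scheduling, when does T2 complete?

LPT (decreasing processing time): T4 T3 T1 T2 T5.
T4: 0→14
T3: 14→27
T1: 27→38
T2: 38→48

48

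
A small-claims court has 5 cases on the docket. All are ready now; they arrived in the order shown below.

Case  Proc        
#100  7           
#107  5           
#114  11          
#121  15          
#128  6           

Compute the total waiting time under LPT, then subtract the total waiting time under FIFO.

LPT (decreasing processing time): #121 #114 #100 #128 #107.
#121: waits 0, runs 0→15
#114: waits 15, runs 15→26
#100: waits 26, runs 26→33
#128: waits 33, runs 33→39
#107: waits 39, runs 39→44
Sum = 0+15+26+33+39 = 113.
FIFO (arrival order): #100 #107 #114 #121 #128.
#100: waits 0, runs 0→7
#107: waits 7, runs 7→12
#114: waits 12, runs 12→23
#121: waits 23, runs 23→38
#128: waits 38, runs 38→44
Sum = 0+7+12+23+38 = 80.
Difference = 113 − 80 = 33.

33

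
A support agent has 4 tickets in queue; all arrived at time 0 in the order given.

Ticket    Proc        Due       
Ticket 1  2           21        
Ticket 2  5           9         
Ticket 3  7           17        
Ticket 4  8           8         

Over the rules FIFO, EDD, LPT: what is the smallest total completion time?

45

FIFO (arrival order): Ticket 1 Ticket 2 Ticket 3 Ticket 4.
Ticket 1: 0→2
Ticket 2: 2→7
Ticket 3: 7→14
Ticket 4: 14→22
Sum = 2+7+14+22 = 45.
EDD (increasing due date): Ticket 4 Ticket 2 Ticket 3 Ticket 1.
Ticket 4: 0→8
Ticket 2: 8→13
Ticket 3: 13→20
Ticket 1: 20→22
Sum = 8+13+20+22 = 63.
LPT (decreasing processing time): Ticket 4 Ticket 3 Ticket 2 Ticket 1.
Ticket 4: 0→8
Ticket 3: 8→15
Ticket 2: 15→20
Ticket 1: 20→22
Sum = 8+15+20+22 = 65.
FIFO 45, EDD 63, LPT 65 → minimum 45.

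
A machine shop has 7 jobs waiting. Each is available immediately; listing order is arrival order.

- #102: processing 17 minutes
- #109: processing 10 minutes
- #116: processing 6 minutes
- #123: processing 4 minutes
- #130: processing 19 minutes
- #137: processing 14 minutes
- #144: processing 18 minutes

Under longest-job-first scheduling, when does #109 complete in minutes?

LPT (decreasing processing time): #130 #144 #102 #137 #109 #116 #123.
#130: 0→19
#144: 19→37
#102: 37→54
#137: 54→68
#109: 68→78

78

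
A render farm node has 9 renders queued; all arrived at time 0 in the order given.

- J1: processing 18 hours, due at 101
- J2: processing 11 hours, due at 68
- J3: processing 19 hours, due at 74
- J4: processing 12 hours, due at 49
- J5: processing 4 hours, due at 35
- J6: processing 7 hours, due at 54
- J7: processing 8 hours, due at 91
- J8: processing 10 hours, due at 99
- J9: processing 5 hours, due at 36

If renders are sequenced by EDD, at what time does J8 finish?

EDD (increasing due date): J5 J9 J4 J6 J2 J3 J7 J8 J1.
J5: 0→4
J9: 4→9
J4: 9→21
J6: 21→28
J2: 28→39
J3: 39→58
J7: 58→66
J8: 66→76

76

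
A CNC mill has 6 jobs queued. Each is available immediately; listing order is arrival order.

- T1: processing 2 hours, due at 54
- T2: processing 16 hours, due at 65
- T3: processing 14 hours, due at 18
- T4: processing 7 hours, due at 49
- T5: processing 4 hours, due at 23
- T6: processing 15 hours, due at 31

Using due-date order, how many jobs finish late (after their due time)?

1

EDD (increasing due date): T3 T5 T6 T4 T1 T2.
T3: 0→14, due 18, tardiness 0
T5: 14→18, due 23, tardiness 0
T6: 18→33, due 31, tardiness 2
T4: 33→40, due 49, tardiness 0
T1: 40→42, due 54, tardiness 0
T2: 42→58, due 65, tardiness 0
Late jobs: 1.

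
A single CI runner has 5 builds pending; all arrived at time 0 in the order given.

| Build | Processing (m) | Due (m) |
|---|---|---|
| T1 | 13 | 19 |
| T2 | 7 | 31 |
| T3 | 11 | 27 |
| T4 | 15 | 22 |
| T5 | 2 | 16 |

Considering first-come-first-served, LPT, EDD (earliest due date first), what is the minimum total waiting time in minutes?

FIFO (arrival order): T1 T2 T3 T4 T5.
T1: waits 0, runs 0→13
T2: waits 13, runs 13→20
T3: waits 20, runs 20→31
T4: waits 31, runs 31→46
T5: waits 46, runs 46→48
Sum = 0+13+20+31+46 = 110.
LPT (decreasing processing time): T4 T1 T3 T2 T5.
T4: waits 0, runs 0→15
T1: waits 15, runs 15→28
T3: waits 28, runs 28→39
T2: waits 39, runs 39→46
T5: waits 46, runs 46→48
Sum = 0+15+28+39+46 = 128.
EDD (increasing due date): T5 T1 T4 T3 T2.
T5: waits 0, runs 0→2
T1: waits 2, runs 2→15
T4: waits 15, runs 15→30
T3: waits 30, runs 30→41
T2: waits 41, runs 41→48
Sum = 0+2+15+30+41 = 88.
FIFO 110, LPT 128, EDD 88 → minimum 88.

88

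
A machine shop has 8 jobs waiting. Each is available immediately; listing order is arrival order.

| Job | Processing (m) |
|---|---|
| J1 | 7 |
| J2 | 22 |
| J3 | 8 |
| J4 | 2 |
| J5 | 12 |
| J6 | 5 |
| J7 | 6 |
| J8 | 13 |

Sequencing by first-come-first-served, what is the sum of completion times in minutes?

FIFO (arrival order): J1 J2 J3 J4 J5 J6 J7 J8.
J1: 0→7
J2: 7→29
J3: 29→37
J4: 37→39
J5: 39→51
J6: 51→56
J7: 56→62
J8: 62→75
Sum = 7+29+37+39+51+56+62+75 = 356.

356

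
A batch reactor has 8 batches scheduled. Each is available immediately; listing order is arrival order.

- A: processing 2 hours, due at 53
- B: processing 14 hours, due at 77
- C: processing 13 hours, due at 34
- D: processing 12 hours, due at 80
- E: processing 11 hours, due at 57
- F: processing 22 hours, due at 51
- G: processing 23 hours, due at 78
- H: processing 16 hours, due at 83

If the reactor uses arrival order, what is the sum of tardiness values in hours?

72

FIFO (arrival order): A B C D E F G H.
A: 0→2, due 53, tardiness 0
B: 2→16, due 77, tardiness 0
C: 16→29, due 34, tardiness 0
D: 29→41, due 80, tardiness 0
E: 41→52, due 57, tardiness 0
F: 52→74, due 51, tardiness 23
G: 74→97, due 78, tardiness 19
H: 97→113, due 83, tardiness 30
Sum = 0+0+0+0+0+23+19+30 = 72.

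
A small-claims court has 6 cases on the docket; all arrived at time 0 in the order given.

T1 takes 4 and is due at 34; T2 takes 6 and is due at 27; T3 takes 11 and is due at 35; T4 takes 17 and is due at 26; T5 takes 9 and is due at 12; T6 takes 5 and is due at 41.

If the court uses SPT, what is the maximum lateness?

SPT (increasing processing time): T1 T6 T2 T5 T3 T4.
T1: 0→4, due 34, lateness -30
T6: 4→9, due 41, lateness -32
T2: 9→15, due 27, lateness -12
T5: 15→24, due 12, lateness 12
T3: 24→35, due 35, lateness 0
T4: 35→52, due 26, lateness 26
Maximum = 26.

26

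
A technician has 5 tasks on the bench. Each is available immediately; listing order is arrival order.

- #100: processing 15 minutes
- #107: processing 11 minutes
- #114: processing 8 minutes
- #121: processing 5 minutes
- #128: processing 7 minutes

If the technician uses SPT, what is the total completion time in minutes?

114

SPT (increasing processing time): #121 #128 #114 #107 #100.
#121: 0→5
#128: 5→12
#114: 12→20
#107: 20→31
#100: 31→46
Sum = 5+12+20+31+46 = 114.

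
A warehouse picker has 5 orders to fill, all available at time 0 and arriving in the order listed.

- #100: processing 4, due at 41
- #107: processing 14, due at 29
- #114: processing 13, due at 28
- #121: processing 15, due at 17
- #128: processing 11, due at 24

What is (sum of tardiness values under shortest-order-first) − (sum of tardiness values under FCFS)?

-12

SPT (increasing processing time): #100 #128 #114 #107 #121.
#100: 0→4, due 41, tardiness 0
#128: 4→15, due 24, tardiness 0
#114: 15→28, due 28, tardiness 0
#107: 28→42, due 29, tardiness 13
#121: 42→57, due 17, tardiness 40
Sum = 0+0+0+13+40 = 53.
FIFO (arrival order): #100 #107 #114 #121 #128.
#100: 0→4, due 41, tardiness 0
#107: 4→18, due 29, tardiness 0
#114: 18→31, due 28, tardiness 3
#121: 31→46, due 17, tardiness 29
#128: 46→57, due 24, tardiness 33
Sum = 0+0+3+29+33 = 65.
Difference = 53 − 65 = -12.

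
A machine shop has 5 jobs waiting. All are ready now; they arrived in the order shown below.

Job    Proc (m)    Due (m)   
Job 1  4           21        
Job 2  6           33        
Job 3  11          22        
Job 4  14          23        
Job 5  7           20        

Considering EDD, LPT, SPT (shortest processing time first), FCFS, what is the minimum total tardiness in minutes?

22

EDD (increasing due date): Job 5 Job 1 Job 3 Job 4 Job 2.
Job 5: 0→7, due 20, tardiness 0
Job 1: 7→11, due 21, tardiness 0
Job 3: 11→22, due 22, tardiness 0
Job 4: 22→36, due 23, tardiness 13
Job 2: 36→42, due 33, tardiness 9
Sum = 0+0+0+13+9 = 22.
LPT (decreasing processing time): Job 4 Job 3 Job 5 Job 2 Job 1.
Job 4: 0→14, due 23, tardiness 0
Job 3: 14→25, due 22, tardiness 3
Job 5: 25→32, due 20, tardiness 12
Job 2: 32→38, due 33, tardiness 5
Job 1: 38→42, due 21, tardiness 21
Sum = 0+3+12+5+21 = 41.
SPT (increasing processing time): Job 1 Job 2 Job 5 Job 3 Job 4.
Job 1: 0→4, due 21, tardiness 0
Job 2: 4→10, due 33, tardiness 0
Job 5: 10→17, due 20, tardiness 0
Job 3: 17→28, due 22, tardiness 6
Job 4: 28→42, due 23, tardiness 19
Sum = 0+0+0+6+19 = 25.
FIFO (arrival order): Job 1 Job 2 Job 3 Job 4 Job 5.
Job 1: 0→4, due 21, tardiness 0
Job 2: 4→10, due 33, tardiness 0
Job 3: 10→21, due 22, tardiness 0
Job 4: 21→35, due 23, tardiness 12
Job 5: 35→42, due 20, tardiness 22
Sum = 0+0+0+12+22 = 34.
EDD 22, LPT 41, SPT 25, FIFO 34 → minimum 22.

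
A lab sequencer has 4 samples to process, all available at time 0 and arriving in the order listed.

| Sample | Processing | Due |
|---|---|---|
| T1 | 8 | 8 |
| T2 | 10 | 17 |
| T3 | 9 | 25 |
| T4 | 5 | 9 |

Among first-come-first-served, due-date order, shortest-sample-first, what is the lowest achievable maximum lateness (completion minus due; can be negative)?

7

FIFO (arrival order): T1 T2 T3 T4.
T1: 0→8, due 8, lateness 0
T2: 8→18, due 17, lateness 1
T3: 18→27, due 25, lateness 2
T4: 27→32, due 9, lateness 23
Maximum = 23.
EDD (increasing due date): T1 T4 T2 T3.
T1: 0→8, due 8, lateness 0
T4: 8→13, due 9, lateness 4
T2: 13→23, due 17, lateness 6
T3: 23→32, due 25, lateness 7
Maximum = 7.
SPT (increasing processing time): T4 T1 T3 T2.
T4: 0→5, due 9, lateness -4
T1: 5→13, due 8, lateness 5
T3: 13→22, due 25, lateness -3
T2: 22→32, due 17, lateness 15
Maximum = 15.
FIFO 23, EDD 7, SPT 15 → minimum 7.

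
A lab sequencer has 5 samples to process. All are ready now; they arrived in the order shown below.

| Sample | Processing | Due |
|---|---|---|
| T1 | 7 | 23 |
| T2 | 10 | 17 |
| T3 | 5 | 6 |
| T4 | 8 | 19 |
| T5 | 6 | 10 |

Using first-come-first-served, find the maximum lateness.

26

FIFO (arrival order): T1 T2 T3 T4 T5.
T1: 0→7, due 23, lateness -16
T2: 7→17, due 17, lateness 0
T3: 17→22, due 6, lateness 16
T4: 22→30, due 19, lateness 11
T5: 30→36, due 10, lateness 26
Maximum = 26.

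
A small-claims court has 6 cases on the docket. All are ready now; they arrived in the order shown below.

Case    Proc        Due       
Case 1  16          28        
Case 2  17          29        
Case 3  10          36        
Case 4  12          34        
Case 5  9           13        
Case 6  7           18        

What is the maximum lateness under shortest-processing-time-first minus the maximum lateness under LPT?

-11

SPT (increasing processing time): Case 6 Case 5 Case 3 Case 4 Case 1 Case 2.
Case 6: 0→7, due 18, lateness -11
Case 5: 7→16, due 13, lateness 3
Case 3: 16→26, due 36, lateness -10
Case 4: 26→38, due 34, lateness 4
Case 1: 38→54, due 28, lateness 26
Case 2: 54→71, due 29, lateness 42
Maximum = 42.
LPT (decreasing processing time): Case 2 Case 1 Case 4 Case 3 Case 5 Case 6.
Case 2: 0→17, due 29, lateness -12
Case 1: 17→33, due 28, lateness 5
Case 4: 33→45, due 34, lateness 11
Case 3: 45→55, due 36, lateness 19
Case 5: 55→64, due 13, lateness 51
Case 6: 64→71, due 18, lateness 53
Maximum = 53.
Difference = 42 − 53 = -11.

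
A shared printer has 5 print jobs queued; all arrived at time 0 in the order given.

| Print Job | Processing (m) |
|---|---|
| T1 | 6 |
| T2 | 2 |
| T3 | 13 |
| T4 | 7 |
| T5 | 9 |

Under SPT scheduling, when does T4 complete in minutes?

SPT (increasing processing time): T2 T1 T4 T5 T3.
T2: 0→2
T1: 2→8
T4: 8→15

15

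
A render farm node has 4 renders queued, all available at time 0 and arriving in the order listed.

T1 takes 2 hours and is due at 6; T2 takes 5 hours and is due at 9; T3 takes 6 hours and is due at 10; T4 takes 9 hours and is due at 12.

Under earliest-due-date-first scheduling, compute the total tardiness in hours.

13

EDD (increasing due date): T1 T2 T3 T4.
T1: 0→2, due 6, tardiness 0
T2: 2→7, due 9, tardiness 0
T3: 7→13, due 10, tardiness 3
T4: 13→22, due 12, tardiness 10
Sum = 0+0+3+10 = 13.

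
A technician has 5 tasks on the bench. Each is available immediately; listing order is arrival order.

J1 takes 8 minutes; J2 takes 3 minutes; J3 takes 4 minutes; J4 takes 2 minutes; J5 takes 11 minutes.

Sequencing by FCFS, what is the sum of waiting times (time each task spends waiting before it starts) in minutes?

51

FIFO (arrival order): J1 J2 J3 J4 J5.
J1: waits 0, runs 0→8
J2: waits 8, runs 8→11
J3: waits 11, runs 11→15
J4: waits 15, runs 15→17
J5: waits 17, runs 17→28
Sum = 0+8+11+15+17 = 51.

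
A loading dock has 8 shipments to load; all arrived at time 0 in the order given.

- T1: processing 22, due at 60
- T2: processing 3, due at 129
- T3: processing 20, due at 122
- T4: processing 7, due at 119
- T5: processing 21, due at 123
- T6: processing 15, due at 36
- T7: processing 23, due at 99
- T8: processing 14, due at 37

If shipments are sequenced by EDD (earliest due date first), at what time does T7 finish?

74

EDD (increasing due date): T6 T8 T1 T7 T4 T3 T5 T2.
T6: 0→15
T8: 15→29
T1: 29→51
T7: 51→74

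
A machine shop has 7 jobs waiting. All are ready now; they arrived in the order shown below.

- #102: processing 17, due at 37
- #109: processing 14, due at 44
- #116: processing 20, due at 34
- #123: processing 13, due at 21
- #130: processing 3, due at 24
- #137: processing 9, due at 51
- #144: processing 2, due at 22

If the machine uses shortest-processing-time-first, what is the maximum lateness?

44

SPT (increasing processing time): #144 #130 #137 #123 #109 #102 #116.
#144: 0→2, due 22, lateness -20
#130: 2→5, due 24, lateness -19
#137: 5→14, due 51, lateness -37
#123: 14→27, due 21, lateness 6
#109: 27→41, due 44, lateness -3
#102: 41→58, due 37, lateness 21
#116: 58→78, due 34, lateness 44
Maximum = 44.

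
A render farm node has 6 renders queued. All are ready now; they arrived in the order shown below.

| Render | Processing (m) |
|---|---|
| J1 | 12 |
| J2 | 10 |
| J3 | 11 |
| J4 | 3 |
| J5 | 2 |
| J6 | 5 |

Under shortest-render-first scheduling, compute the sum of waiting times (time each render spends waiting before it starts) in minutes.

SPT (increasing processing time): J5 J4 J6 J2 J3 J1.
J5: waits 0, runs 0→2
J4: waits 2, runs 2→5
J6: waits 5, runs 5→10
J2: waits 10, runs 10→20
J3: waits 20, runs 20→31
J1: waits 31, runs 31→43
Sum = 0+2+5+10+20+31 = 68.

68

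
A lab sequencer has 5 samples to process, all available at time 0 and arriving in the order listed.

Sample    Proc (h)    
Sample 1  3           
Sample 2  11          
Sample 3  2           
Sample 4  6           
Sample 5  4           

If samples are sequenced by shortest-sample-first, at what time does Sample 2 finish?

SPT (increasing processing time): Sample 3 Sample 1 Sample 5 Sample 4 Sample 2.
Sample 3: 0→2
Sample 1: 2→5
Sample 5: 5→9
Sample 4: 9→15
Sample 2: 15→26

26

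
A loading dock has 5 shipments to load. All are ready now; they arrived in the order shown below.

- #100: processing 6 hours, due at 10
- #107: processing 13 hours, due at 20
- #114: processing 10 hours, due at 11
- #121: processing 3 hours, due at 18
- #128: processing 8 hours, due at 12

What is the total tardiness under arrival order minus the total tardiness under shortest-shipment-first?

19

FIFO (arrival order): #100 #107 #114 #121 #128.
#100: 0→6, due 10, tardiness 0
#107: 6→19, due 20, tardiness 0
#114: 19→29, due 11, tardiness 18
#121: 29→32, due 18, tardiness 14
#128: 32→40, due 12, tardiness 28
Sum = 0+0+18+14+28 = 60.
SPT (increasing processing time): #121 #100 #128 #114 #107.
#121: 0→3, due 18, tardiness 0
#100: 3→9, due 10, tardiness 0
#128: 9→17, due 12, tardiness 5
#114: 17→27, due 11, tardiness 16
#107: 27→40, due 20, tardiness 20
Sum = 0+0+5+16+20 = 41.
Difference = 60 − 41 = 19.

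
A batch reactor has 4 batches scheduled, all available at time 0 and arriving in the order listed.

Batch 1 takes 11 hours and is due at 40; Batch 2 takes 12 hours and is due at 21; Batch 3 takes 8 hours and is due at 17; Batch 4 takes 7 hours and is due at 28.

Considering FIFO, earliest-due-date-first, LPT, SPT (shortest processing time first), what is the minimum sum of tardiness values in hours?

FIFO (arrival order): Batch 1 Batch 2 Batch 3 Batch 4.
Batch 1: 0→11, due 40, tardiness 0
Batch 2: 11→23, due 21, tardiness 2
Batch 3: 23→31, due 17, tardiness 14
Batch 4: 31→38, due 28, tardiness 10
Sum = 0+2+14+10 = 26.
EDD (increasing due date): Batch 3 Batch 2 Batch 4 Batch 1.
Batch 3: 0→8, due 17, tardiness 0
Batch 2: 8→20, due 21, tardiness 0
Batch 4: 20→27, due 28, tardiness 0
Batch 1: 27→38, due 40, tardiness 0
Sum = 0+0+0+0 = 0.
LPT (decreasing processing time): Batch 2 Batch 1 Batch 3 Batch 4.
Batch 2: 0→12, due 21, tardiness 0
Batch 1: 12→23, due 40, tardiness 0
Batch 3: 23→31, due 17, tardiness 14
Batch 4: 31→38, due 28, tardiness 10
Sum = 0+0+14+10 = 24.
SPT (increasing processing time): Batch 4 Batch 3 Batch 1 Batch 2.
Batch 4: 0→7, due 28, tardiness 0
Batch 3: 7→15, due 17, tardiness 0
Batch 1: 15→26, due 40, tardiness 0
Batch 2: 26→38, due 21, tardiness 17
Sum = 0+0+0+17 = 17.
FIFO 26, EDD 0, LPT 24, SPT 17 → minimum 0.

0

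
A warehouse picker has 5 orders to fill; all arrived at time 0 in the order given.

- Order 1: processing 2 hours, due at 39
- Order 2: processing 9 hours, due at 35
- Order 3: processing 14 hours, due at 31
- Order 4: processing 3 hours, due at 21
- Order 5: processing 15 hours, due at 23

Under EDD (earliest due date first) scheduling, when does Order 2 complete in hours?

EDD (increasing due date): Order 4 Order 5 Order 3 Order 2 Order 1.
Order 4: 0→3
Order 5: 3→18
Order 3: 18→32
Order 2: 32→41

41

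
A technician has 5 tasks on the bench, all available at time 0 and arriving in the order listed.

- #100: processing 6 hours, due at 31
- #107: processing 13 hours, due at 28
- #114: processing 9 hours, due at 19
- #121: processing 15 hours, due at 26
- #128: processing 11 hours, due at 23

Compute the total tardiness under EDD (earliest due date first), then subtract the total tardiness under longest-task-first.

EDD (increasing due date): #114 #128 #121 #107 #100.
#114: 0→9, due 19, tardiness 0
#128: 9→20, due 23, tardiness 0
#121: 20→35, due 26, tardiness 9
#107: 35→48, due 28, tardiness 20
#100: 48→54, due 31, tardiness 23
Sum = 0+0+9+20+23 = 52.
LPT (decreasing processing time): #121 #107 #128 #114 #100.
#121: 0→15, due 26, tardiness 0
#107: 15→28, due 28, tardiness 0
#128: 28→39, due 23, tardiness 16
#114: 39→48, due 19, tardiness 29
#100: 48→54, due 31, tardiness 23
Sum = 0+0+16+29+23 = 68.
Difference = 52 − 68 = -16.

-16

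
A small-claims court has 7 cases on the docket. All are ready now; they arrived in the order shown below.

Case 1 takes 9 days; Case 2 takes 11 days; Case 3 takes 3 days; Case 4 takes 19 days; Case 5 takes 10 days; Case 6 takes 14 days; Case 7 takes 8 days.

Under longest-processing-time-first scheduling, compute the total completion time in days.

358

LPT (decreasing processing time): Case 4 Case 6 Case 2 Case 5 Case 1 Case 7 Case 3.
Case 4: 0→19
Case 6: 19→33
Case 2: 33→44
Case 5: 44→54
Case 1: 54→63
Case 7: 63→71
Case 3: 71→74
Sum = 19+33+44+54+63+71+74 = 358.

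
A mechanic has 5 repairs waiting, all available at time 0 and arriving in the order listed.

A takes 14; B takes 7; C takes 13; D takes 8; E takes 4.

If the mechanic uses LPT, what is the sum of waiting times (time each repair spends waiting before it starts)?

118

LPT (decreasing processing time): A C D B E.
A: waits 0, runs 0→14
C: waits 14, runs 14→27
D: waits 27, runs 27→35
B: waits 35, runs 35→42
E: waits 42, runs 42→46
Sum = 0+14+27+35+42 = 118.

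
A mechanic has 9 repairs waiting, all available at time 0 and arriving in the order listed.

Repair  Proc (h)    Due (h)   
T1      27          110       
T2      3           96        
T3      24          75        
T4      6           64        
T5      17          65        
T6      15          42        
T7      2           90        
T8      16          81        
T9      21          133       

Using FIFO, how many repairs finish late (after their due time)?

FIFO (arrival order): T1 T2 T3 T4 T5 T6 T7 T8 T9.
T1: 0→27, due 110, tardiness 0
T2: 27→30, due 96, tardiness 0
T3: 30→54, due 75, tardiness 0
T4: 54→60, due 64, tardiness 0
T5: 60→77, due 65, tardiness 12
T6: 77→92, due 42, tardiness 50
T7: 92→94, due 90, tardiness 4
T8: 94→110, due 81, tardiness 29
T9: 110→131, due 133, tardiness 0
Late repairs: 4.

4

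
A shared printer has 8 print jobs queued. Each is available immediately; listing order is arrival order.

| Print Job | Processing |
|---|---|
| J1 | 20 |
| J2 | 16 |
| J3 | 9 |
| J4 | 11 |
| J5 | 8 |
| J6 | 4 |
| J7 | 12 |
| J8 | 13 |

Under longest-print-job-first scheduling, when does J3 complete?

81

LPT (decreasing processing time): J1 J2 J8 J7 J4 J3 J5 J6.
J1: 0→20
J2: 20→36
J8: 36→49
J7: 49→61
J4: 61→72
J3: 72→81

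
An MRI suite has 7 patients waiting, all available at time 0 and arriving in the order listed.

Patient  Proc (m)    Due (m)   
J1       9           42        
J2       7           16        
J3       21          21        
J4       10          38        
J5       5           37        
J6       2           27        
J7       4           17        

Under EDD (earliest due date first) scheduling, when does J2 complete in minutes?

EDD (increasing due date): J2 J7 J3 J6 J5 J4 J1.
J2: 0→7

7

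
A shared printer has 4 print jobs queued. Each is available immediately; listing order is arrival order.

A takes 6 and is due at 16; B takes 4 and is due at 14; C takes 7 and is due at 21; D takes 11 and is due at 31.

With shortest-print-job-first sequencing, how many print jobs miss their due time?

SPT (increasing processing time): B A C D.
B: 0→4, due 14, tardiness 0
A: 4→10, due 16, tardiness 0
C: 10→17, due 21, tardiness 0
D: 17→28, due 31, tardiness 0
Late print jobs: 0.

0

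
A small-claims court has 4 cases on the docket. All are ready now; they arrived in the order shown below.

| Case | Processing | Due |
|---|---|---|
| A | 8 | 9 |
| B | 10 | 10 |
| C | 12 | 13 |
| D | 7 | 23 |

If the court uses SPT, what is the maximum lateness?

24

SPT (increasing processing time): D A B C.
D: 0→7, due 23, lateness -16
A: 7→15, due 9, lateness 6
B: 15→25, due 10, lateness 15
C: 25→37, due 13, lateness 24
Maximum = 24.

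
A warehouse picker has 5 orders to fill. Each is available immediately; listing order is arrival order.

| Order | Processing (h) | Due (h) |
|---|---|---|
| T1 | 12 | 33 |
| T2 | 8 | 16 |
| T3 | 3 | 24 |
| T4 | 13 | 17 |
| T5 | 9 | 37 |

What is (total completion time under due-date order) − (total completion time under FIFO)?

-2

EDD (increasing due date): T2 T4 T3 T1 T5.
T2: 0→8
T4: 8→21
T3: 21→24
T1: 24→36
T5: 36→45
Sum = 8+21+24+36+45 = 134.
FIFO (arrival order): T1 T2 T3 T4 T5.
T1: 0→12
T2: 12→20
T3: 20→23
T4: 23→36
T5: 36→45
Sum = 12+20+23+36+45 = 136.
Difference = 134 − 136 = -2.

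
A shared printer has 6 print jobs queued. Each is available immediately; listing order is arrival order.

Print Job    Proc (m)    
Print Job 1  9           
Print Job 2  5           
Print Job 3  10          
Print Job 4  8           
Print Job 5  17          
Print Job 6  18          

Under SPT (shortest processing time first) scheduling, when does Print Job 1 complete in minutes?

22

SPT (increasing processing time): Print Job 2 Print Job 4 Print Job 1 Print Job 3 Print Job 5 Print Job 6.
Print Job 2: 0→5
Print Job 4: 5→13
Print Job 1: 13→22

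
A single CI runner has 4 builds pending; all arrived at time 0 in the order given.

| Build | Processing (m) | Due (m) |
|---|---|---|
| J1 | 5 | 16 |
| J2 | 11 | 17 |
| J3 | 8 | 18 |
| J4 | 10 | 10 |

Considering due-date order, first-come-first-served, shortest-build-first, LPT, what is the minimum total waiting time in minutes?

EDD (increasing due date): J4 J1 J2 J3.
J4: waits 0, runs 0→10
J1: waits 10, runs 10→15
J2: waits 15, runs 15→26
J3: waits 26, runs 26→34
Sum = 0+10+15+26 = 51.
FIFO (arrival order): J1 J2 J3 J4.
J1: waits 0, runs 0→5
J2: waits 5, runs 5→16
J3: waits 16, runs 16→24
J4: waits 24, runs 24→34
Sum = 0+5+16+24 = 45.
SPT (increasing processing time): J1 J3 J4 J2.
J1: waits 0, runs 0→5
J3: waits 5, runs 5→13
J4: waits 13, runs 13→23
J2: waits 23, runs 23→34
Sum = 0+5+13+23 = 41.
LPT (decreasing processing time): J2 J4 J3 J1.
J2: waits 0, runs 0→11
J4: waits 11, runs 11→21
J3: waits 21, runs 21→29
J1: waits 29, runs 29→34
Sum = 0+11+21+29 = 61.
EDD 51, FIFO 45, SPT 41, LPT 61 → minimum 41.

41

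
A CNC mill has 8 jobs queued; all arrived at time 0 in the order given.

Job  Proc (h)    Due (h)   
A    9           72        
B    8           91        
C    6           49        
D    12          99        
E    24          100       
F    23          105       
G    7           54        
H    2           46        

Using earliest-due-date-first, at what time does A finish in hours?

EDD (increasing due date): H C G A B D E F.
H: 0→2
C: 2→8
G: 8→15
A: 15→24

24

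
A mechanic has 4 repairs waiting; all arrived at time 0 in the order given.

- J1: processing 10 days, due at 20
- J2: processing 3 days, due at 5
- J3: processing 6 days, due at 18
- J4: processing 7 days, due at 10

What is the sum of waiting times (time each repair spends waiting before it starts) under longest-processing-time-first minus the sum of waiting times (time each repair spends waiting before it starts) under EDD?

LPT (decreasing processing time): J1 J4 J3 J2.
J1: waits 0, runs 0→10
J4: waits 10, runs 10→17
J3: waits 17, runs 17→23
J2: waits 23, runs 23→26
Sum = 0+10+17+23 = 50.
EDD (increasing due date): J2 J4 J3 J1.
J2: waits 0, runs 0→3
J4: waits 3, runs 3→10
J3: waits 10, runs 10→16
J1: waits 16, runs 16→26
Sum = 0+3+10+16 = 29.
Difference = 50 − 29 = 21.

21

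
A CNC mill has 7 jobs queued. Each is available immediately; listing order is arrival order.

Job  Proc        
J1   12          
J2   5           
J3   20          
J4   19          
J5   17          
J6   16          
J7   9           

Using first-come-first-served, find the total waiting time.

FIFO (arrival order): J1 J2 J3 J4 J5 J6 J7.
J1: waits 0, runs 0→12
J2: waits 12, runs 12→17
J3: waits 17, runs 17→37
J4: waits 37, runs 37→56
J5: waits 56, runs 56→73
J6: waits 73, runs 73→89
J7: waits 89, runs 89→98
Sum = 0+12+17+37+56+73+89 = 284.

284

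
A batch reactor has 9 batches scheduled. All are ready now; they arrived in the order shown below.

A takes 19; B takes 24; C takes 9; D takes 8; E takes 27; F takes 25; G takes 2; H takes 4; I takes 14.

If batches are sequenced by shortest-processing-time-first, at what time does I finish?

SPT (increasing processing time): G H D C I A B F E.
G: 0→2
H: 2→6
D: 6→14
C: 14→23
I: 23→37

37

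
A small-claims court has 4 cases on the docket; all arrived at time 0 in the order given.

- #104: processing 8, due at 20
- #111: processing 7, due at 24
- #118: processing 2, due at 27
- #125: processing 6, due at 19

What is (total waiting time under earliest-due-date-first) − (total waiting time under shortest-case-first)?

EDD (increasing due date): #125 #104 #111 #118.
#125: waits 0, runs 0→6
#104: waits 6, runs 6→14
#111: waits 14, runs 14→21
#118: waits 21, runs 21→23
Sum = 0+6+14+21 = 41.
SPT (increasing processing time): #118 #125 #111 #104.
#118: waits 0, runs 0→2
#125: waits 2, runs 2→8
#111: waits 8, runs 8→15
#104: waits 15, runs 15→23
Sum = 0+2+8+15 = 25.
Difference = 41 − 25 = 16.

16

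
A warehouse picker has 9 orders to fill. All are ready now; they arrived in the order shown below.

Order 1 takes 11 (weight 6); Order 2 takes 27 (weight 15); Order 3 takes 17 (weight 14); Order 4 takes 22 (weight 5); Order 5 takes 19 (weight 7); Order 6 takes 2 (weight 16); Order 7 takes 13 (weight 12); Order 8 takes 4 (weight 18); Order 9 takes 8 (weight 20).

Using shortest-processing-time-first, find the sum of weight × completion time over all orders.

SPT (increasing processing time): Order 6 Order 8 Order 9 Order 1 Order 7 Order 3 Order 5 Order 4 Order 2.
Order 6: finishes 2, weight 16, w·C = 32
Order 8: finishes 6, weight 18, w·C = 108
Order 9: finishes 14, weight 20, w·C = 280
Order 1: finishes 25, weight 6, w·C = 150
Order 7: finishes 38, weight 12, w·C = 456
Order 3: finishes 55, weight 14, w·C = 770
Order 5: finishes 74, weight 7, w·C = 518
Order 4: finishes 96, weight 5, w·C = 480
Order 2: finishes 123, weight 15, w·C = 1845
Sum = 32+108+280+150+456+770+518+480+1845 = 4639.

4639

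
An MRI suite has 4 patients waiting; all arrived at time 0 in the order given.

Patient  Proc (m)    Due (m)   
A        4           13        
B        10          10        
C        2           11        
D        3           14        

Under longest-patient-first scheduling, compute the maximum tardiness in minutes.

8

LPT (decreasing processing time): B A D C.
B: 0→10, due 10, tardiness 0
A: 10→14, due 13, tardiness 1
D: 14→17, due 14, tardiness 3
C: 17→19, due 11, tardiness 8
Maximum = 8.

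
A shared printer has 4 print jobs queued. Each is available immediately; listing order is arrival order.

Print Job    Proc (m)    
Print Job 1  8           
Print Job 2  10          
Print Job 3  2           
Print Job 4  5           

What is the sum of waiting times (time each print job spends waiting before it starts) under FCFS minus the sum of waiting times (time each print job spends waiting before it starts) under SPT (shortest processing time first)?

22

FIFO (arrival order): Print Job 1 Print Job 2 Print Job 3 Print Job 4.
Print Job 1: waits 0, runs 0→8
Print Job 2: waits 8, runs 8→18
Print Job 3: waits 18, runs 18→20
Print Job 4: waits 20, runs 20→25
Sum = 0+8+18+20 = 46.
SPT (increasing processing time): Print Job 3 Print Job 4 Print Job 1 Print Job 2.
Print Job 3: waits 0, runs 0→2
Print Job 4: waits 2, runs 2→7
Print Job 1: waits 7, runs 7→15
Print Job 2: waits 15, runs 15→25
Sum = 0+2+7+15 = 24.
Difference = 46 − 24 = 22.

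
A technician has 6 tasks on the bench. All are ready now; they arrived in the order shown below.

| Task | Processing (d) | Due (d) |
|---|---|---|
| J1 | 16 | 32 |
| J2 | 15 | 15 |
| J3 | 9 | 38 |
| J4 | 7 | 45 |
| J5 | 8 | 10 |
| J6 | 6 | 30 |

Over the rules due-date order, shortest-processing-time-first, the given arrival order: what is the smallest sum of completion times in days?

176

EDD (increasing due date): J5 J2 J6 J1 J3 J4.
J5: 0→8
J2: 8→23
J6: 23→29
J1: 29→45
J3: 45→54
J4: 54→61
Sum = 8+23+29+45+54+61 = 220.
SPT (increasing processing time): J6 J4 J5 J3 J2 J1.
J6: 0→6
J4: 6→13
J5: 13→21
J3: 21→30
J2: 30→45
J1: 45→61
Sum = 6+13+21+30+45+61 = 176.
FIFO (arrival order): J1 J2 J3 J4 J5 J6.
J1: 0→16
J2: 16→31
J3: 31→40
J4: 40→47
J5: 47→55
J6: 55→61
Sum = 16+31+40+47+55+61 = 250.
EDD 220, SPT 176, FIFO 250 → minimum 176.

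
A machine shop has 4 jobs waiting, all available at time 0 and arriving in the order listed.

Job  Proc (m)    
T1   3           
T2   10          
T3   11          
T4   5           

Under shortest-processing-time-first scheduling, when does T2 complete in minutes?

18

SPT (increasing processing time): T1 T4 T2 T3.
T1: 0→3
T4: 3→8
T2: 8→18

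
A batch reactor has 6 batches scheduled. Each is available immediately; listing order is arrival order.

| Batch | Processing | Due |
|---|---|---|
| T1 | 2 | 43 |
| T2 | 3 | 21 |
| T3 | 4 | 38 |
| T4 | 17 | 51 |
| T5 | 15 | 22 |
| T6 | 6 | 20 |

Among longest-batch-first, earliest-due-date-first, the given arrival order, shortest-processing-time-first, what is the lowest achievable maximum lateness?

2

LPT (decreasing processing time): T4 T5 T6 T3 T2 T1.
T4: 0→17, due 51, lateness -34
T5: 17→32, due 22, lateness 10
T6: 32→38, due 20, lateness 18
T3: 38→42, due 38, lateness 4
T2: 42→45, due 21, lateness 24
T1: 45→47, due 43, lateness 4
Maximum = 24.
EDD (increasing due date): T6 T2 T5 T3 T1 T4.
T6: 0→6, due 20, lateness -14
T2: 6→9, due 21, lateness -12
T5: 9→24, due 22, lateness 2
T3: 24→28, due 38, lateness -10
T1: 28→30, due 43, lateness -13
T4: 30→47, due 51, lateness -4
Maximum = 2.
FIFO (arrival order): T1 T2 T3 T4 T5 T6.
T1: 0→2, due 43, lateness -41
T2: 2→5, due 21, lateness -16
T3: 5→9, due 38, lateness -29
T4: 9→26, due 51, lateness -25
T5: 26→41, due 22, lateness 19
T6: 41→47, due 20, lateness 27
Maximum = 27.
SPT (increasing processing time): T1 T2 T3 T6 T5 T4.
T1: 0→2, due 43, lateness -41
T2: 2→5, due 21, lateness -16
T3: 5→9, due 38, lateness -29
T6: 9→15, due 20, lateness -5
T5: 15→30, due 22, lateness 8
T4: 30→47, due 51, lateness -4
Maximum = 8.
LPT 24, EDD 2, FIFO 27, SPT 8 → minimum 2.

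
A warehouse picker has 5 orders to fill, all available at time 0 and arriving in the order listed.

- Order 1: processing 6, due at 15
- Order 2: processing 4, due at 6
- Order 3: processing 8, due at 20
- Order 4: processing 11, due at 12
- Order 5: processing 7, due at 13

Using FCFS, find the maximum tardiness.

23

FIFO (arrival order): Order 1 Order 2 Order 3 Order 4 Order 5.
Order 1: 0→6, due 15, tardiness 0
Order 2: 6→10, due 6, tardiness 4
Order 3: 10→18, due 20, tardiness 0
Order 4: 18→29, due 12, tardiness 17
Order 5: 29→36, due 13, tardiness 23
Maximum = 23.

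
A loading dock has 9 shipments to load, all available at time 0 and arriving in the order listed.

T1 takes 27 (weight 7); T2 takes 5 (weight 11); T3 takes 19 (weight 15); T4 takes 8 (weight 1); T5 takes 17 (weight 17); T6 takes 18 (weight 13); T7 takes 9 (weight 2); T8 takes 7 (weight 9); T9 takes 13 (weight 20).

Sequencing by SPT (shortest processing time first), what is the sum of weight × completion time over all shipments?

SPT (increasing processing time): T2 T8 T4 T7 T9 T5 T6 T3 T1.
T2: finishes 5, weight 11, w·C = 55
T8: finishes 12, weight 9, w·C = 108
T4: finishes 20, weight 1, w·C = 20
T7: finishes 29, weight 2, w·C = 58
T9: finishes 42, weight 20, w·C = 840
T5: finishes 59, weight 17, w·C = 1003
T6: finishes 77, weight 13, w·C = 1001
T3: finishes 96, weight 15, w·C = 1440
T1: finishes 123, weight 7, w·C = 861
Sum = 55+108+20+58+840+1003+1001+1440+861 = 5386.

5386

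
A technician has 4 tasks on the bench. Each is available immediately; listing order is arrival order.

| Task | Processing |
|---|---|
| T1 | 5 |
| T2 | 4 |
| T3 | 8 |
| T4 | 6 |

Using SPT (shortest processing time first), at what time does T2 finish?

SPT (increasing processing time): T2 T1 T4 T3.
T2: 0→4

4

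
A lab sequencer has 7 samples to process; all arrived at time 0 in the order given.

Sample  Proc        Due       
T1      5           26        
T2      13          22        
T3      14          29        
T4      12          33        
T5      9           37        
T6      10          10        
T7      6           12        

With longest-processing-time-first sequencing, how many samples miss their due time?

6

LPT (decreasing processing time): T3 T2 T4 T6 T5 T7 T1.
T3: 0→14, due 29, tardiness 0
T2: 14→27, due 22, tardiness 5
T4: 27→39, due 33, tardiness 6
T6: 39→49, due 10, tardiness 39
T5: 49→58, due 37, tardiness 21
T7: 58→64, due 12, tardiness 52
T1: 64→69, due 26, tardiness 43
Late samples: 6.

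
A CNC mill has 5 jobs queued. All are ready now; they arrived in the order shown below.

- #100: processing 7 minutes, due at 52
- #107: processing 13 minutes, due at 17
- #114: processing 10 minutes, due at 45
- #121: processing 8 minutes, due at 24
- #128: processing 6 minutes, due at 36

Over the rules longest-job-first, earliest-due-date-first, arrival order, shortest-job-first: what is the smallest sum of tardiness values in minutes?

0

LPT (decreasing processing time): #107 #114 #121 #100 #128.
#107: 0→13, due 17, tardiness 0
#114: 13→23, due 45, tardiness 0
#121: 23→31, due 24, tardiness 7
#100: 31→38, due 52, tardiness 0
#128: 38→44, due 36, tardiness 8
Sum = 0+0+7+0+8 = 15.
EDD (increasing due date): #107 #121 #128 #114 #100.
#107: 0→13, due 17, tardiness 0
#121: 13→21, due 24, tardiness 0
#128: 21→27, due 36, tardiness 0
#114: 27→37, due 45, tardiness 0
#100: 37→44, due 52, tardiness 0
Sum = 0+0+0+0+0 = 0.
FIFO (arrival order): #100 #107 #114 #121 #128.
#100: 0→7, due 52, tardiness 0
#107: 7→20, due 17, tardiness 3
#114: 20→30, due 45, tardiness 0
#121: 30→38, due 24, tardiness 14
#128: 38→44, due 36, tardiness 8
Sum = 0+3+0+14+8 = 25.
SPT (increasing processing time): #128 #100 #121 #114 #107.
#128: 0→6, due 36, tardiness 0
#100: 6→13, due 52, tardiness 0
#121: 13→21, due 24, tardiness 0
#114: 21→31, due 45, tardiness 0
#107: 31→44, due 17, tardiness 27
Sum = 0+0+0+0+27 = 27.
LPT 15, EDD 0, FIFO 25, SPT 27 → minimum 0.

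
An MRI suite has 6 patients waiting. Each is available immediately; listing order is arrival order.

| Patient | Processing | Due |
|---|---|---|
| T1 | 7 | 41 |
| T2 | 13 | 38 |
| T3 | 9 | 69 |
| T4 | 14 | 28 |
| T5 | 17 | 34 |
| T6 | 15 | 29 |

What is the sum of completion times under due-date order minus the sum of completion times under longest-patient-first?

-8

EDD (increasing due date): T4 T6 T5 T2 T1 T3.
T4: 0→14
T6: 14→29
T5: 29→46
T2: 46→59
T1: 59→66
T3: 66→75
Sum = 14+29+46+59+66+75 = 289.
LPT (decreasing processing time): T5 T6 T4 T2 T3 T1.
T5: 0→17
T6: 17→32
T4: 32→46
T2: 46→59
T3: 59→68
T1: 68→75
Sum = 17+32+46+59+68+75 = 297.
Difference = 289 − 297 = -8.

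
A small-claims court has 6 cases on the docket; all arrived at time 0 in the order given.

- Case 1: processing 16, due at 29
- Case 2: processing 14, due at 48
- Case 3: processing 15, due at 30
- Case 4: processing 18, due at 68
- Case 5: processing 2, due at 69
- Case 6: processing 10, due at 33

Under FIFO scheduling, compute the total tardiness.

FIFO (arrival order): Case 1 Case 2 Case 3 Case 4 Case 5 Case 6.
Case 1: 0→16, due 29, tardiness 0
Case 2: 16→30, due 48, tardiness 0
Case 3: 30→45, due 30, tardiness 15
Case 4: 45→63, due 68, tardiness 0
Case 5: 63→65, due 69, tardiness 0
Case 6: 65→75, due 33, tardiness 42
Sum = 0+0+15+0+0+42 = 57.

57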